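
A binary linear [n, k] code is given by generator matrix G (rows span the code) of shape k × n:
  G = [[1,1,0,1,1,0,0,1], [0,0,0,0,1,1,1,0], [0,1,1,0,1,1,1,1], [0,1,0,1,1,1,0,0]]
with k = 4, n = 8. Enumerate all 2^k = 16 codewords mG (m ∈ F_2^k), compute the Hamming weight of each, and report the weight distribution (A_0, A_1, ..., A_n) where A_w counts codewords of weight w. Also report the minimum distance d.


Weight distribution: A_0 = 1, A_3 = 4, A_4 = 5, A_5 = 4, A_6 = 2. Minimum distance d = 3.

Enumerate all 2^4 = 16 messages m ∈ F_2^4.
For each, compute codeword c = mG in F_2^8, then tally its weight.
  m = 0000 → c = 00000000, weight = 0.
  m = 1000 → c = 11011001, weight = 5.
  m = 0100 → c = 00001110, weight = 3.
  m = 1100 → c = 11010111, weight = 6.
  m = 0010 → c = 01101111, weight = 6.
  m = 1010 → c = 10110110, weight = 5.
  m = 0110 → c = 01100001, weight = 3.
  m = 1110 → c = 10111000, weight = 4.
  m = 0001 → c = 01011100, weight = 4.
  m = 1001 → c = 10000101, weight = 3.
  m = 0101 → c = 01010010, weight = 3.
  m = 1101 → c = 10001011, weight = 4.
  m = 0011 → c = 00110011, weight = 4.
  m = 1011 → c = 11101010, weight = 5.
  m = 0111 → c = 00111101, weight = 5.
  m = 1111 → c = 11100100, weight = 4.
Tally weights:
  weight 0: 1 codewords.
  weight 3: 4 codewords.
  weight 4: 5 codewords.
  weight 5: 4 codewords.
  weight 6: 2 codewords.
Minimum distance d = smallest w > 0 with A_w > 0 = 3.
Sanity: Σ A_w = 16 = 2^4 = 16 ✓.


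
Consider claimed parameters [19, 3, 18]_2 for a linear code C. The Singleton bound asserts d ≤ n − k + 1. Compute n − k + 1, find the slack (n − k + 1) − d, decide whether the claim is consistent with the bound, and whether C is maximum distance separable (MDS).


Singleton RHS = n − k + 1 = 17, slack = -1, bound violated (no such code; not MDS).

Singleton bound: d ≤ n − k + 1.
Here n = 19, k = 3, so n − k + 1 = 17.
Given d = 18, check d ≤ 17: NO.
Slack = (n − k + 1) − d = -1.
The slack is negative: d = 18 exceeds n − k + 1 = 17 by 1, so the Singleton bound is violated and no linear [19, 3, 18]_2 code can exist. In particular it is not MDS (MDS requires d = n − k + 1 exactly).
Description: the claimed parameters are [19, 3, 18]_2; such a code would be impossible (violates the Singleton bound).


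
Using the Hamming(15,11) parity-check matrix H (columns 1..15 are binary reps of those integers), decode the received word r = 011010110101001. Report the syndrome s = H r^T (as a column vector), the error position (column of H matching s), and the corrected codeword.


s = (0, 0, 1, 0)^T, error position = 2, corrected codeword c = 001010110101001

Compute s = H r^T mod 2 one row at a time:
  s_1 = 1 + 0 + 1 + 0 + 1 + 0 + 0 + 1 = 4 ≡ 0 (mod 2).
  s_2 = 0 + 1 + 0 + 1 + 1 + 0 + 0 + 1 = 4 ≡ 0 (mod 2).
  s_3 = 1 + 1 + 0 + 1 + 1 + 0 + 0 + 1 = 5 ≡ 1 (mod 2).
  s_4 = 0 + 1 + 1 + 1 + 0 + 0 + 0 + 1 = 4 ≡ 0 (mod 2).
s = (0, 0, 1, 0)^T — this equals column 2 of H (binary 0010), so error is at position 2.
Correct: flip bit 2 of r = 011010110101001 to get c = 001010110101001.


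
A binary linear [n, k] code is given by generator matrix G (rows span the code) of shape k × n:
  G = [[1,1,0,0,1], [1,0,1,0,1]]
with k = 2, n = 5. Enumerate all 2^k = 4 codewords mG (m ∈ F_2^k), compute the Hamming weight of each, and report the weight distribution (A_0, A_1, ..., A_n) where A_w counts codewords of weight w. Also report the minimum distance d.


Weight distribution: A_0 = 1, A_2 = 1, A_3 = 2. Minimum distance d = 2.

Enumerate all 2^2 = 4 messages m ∈ F_2^2.
For each, compute codeword c = mG in F_2^5, then tally its weight.
  m = 00 → c = 00000, weight = 0.
  m = 10 → c = 11001, weight = 3.
  m = 01 → c = 10101, weight = 3.
  m = 11 → c = 01100, weight = 2.
Tally weights:
  weight 0: 1 codewords.
  weight 2: 1 codewords.
  weight 3: 2 codewords.
Minimum distance d = smallest w > 0 with A_w > 0 = 2.
Sanity: Σ A_w = 4 = 2^2 = 4 ✓.


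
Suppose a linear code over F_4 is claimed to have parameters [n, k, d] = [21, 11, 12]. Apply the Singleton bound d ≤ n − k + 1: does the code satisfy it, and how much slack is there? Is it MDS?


Singleton RHS = n − k + 1 = 11, slack = -1, bound violated (no such code; not MDS).

Singleton bound: d ≤ n − k + 1.
Here n = 21, k = 11, so n − k + 1 = 11.
Given d = 12, check d ≤ 11: NO.
Slack = (n − k + 1) − d = -1.
The slack is negative: d = 12 exceeds n − k + 1 = 11 by 1, so the Singleton bound is violated and no linear [21, 11, 12]_4 code can exist. In particular it is not MDS (MDS requires d = n − k + 1 exactly).
Description: the claimed parameters are [21, 11, 12]_4; such a code would be impossible (violates the Singleton bound).


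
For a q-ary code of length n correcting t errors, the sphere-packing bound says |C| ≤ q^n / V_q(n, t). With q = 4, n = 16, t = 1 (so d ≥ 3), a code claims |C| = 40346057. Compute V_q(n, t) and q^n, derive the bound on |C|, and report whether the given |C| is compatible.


V_q(n, t) = 49, q^n = 4294967296, Hamming bound = 87652393, |C| = 40346057 ≤ bound (satisfied).

Step 1: Compute V_q(n, t) = Σ_{j=0}^1 C(n, j) (q−1)^j.
  j = 0: C(16,0)·(3)^0 = 1·1 = 1.
  j = 1: C(16,1)·(3)^1 = 16·3 = 48.
  V_q(n, t) = 1 + 48 = 49.
Step 2: q^n = 4^16 = 4294967296.
Step 3: Hamming bound ⌊q^n / V_q(n,t)⌋ = ⌊4294967296/49⌋ = 87652393.
Step 4: Compare |C| = 40346057 to 87652393: satisfied.
The claimed |C| lies below the Hamming bound.


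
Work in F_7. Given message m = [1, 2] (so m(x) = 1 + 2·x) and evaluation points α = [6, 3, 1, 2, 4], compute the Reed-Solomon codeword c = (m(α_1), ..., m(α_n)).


c = [6, 0, 3, 5, 2]

Message polynomial: m(x) = 1 + 2·x (mod 7).
For each evaluation point α_i, compute m(α_i) mod 7:
  α_1 = 6: Horner steps 2 → 6, so m(6) = 6.
  α_2 = 3: Horner steps 2 → 0, so m(3) = 0.
  α_3 = 1: Horner steps 2 → 3, so m(1) = 3.
  α_4 = 2: Horner steps 2 → 5, so m(2) = 5.
  α_5 = 4: Horner steps 2 → 2, so m(4) = 2.
Codeword c = [6, 0, 3, 5, 2] ∈ F_7^5.


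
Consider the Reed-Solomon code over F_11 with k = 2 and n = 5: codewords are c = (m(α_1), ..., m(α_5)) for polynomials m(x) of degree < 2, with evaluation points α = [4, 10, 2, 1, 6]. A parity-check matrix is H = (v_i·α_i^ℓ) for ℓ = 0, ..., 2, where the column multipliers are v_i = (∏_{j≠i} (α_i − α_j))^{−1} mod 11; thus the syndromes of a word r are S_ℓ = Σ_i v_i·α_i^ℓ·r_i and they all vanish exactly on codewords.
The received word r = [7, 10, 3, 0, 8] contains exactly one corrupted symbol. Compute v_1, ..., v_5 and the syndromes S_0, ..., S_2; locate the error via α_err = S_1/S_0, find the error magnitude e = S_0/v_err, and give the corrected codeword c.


S = (4, 8, 5), error at position 3, error magnitude e = 8, c = [7, 10, 6, 0, 8].

Step 1: column multipliers v_i = (∏_{j≠i}(α_i − α_j))^{−1} mod 11.
  i = 1 (α = 4): (4−10)(4−2)(4−1)(4−6) = (−6)·2·3·(−2) = 72 ≡ 6, so v_1 = 6^{−1} = 2 (mod 11).
  i = 2 (α = 10): (10−4)(10−2)(10−1)(10−6) = 6·8·9·4 = 1728 ≡ 1, so v_2 = 1^{−1} = 1 (mod 11).
  i = 3 (α = 2): (2−4)(2−10)(2−1)(2−6) = (−2)·(−8)·1·(−4) = −64 ≡ 2, so v_3 = 2^{−1} = 6 (mod 11).
  i = 4 (α = 1): (1−4)(1−10)(1−2)(1−6) = (−3)·(−9)·(−1)·(−5) = 135 ≡ 3, so v_4 = 3^{−1} = 4 (mod 11).
  i = 5 (α = 6): (6−4)(6−10)(6−2)(6−1) = 2·(−4)·4·5 = −160 ≡ 5, so v_5 = 5^{−1} = 9 (mod 11).
  v = [2, 1, 6, 4, 9].
Step 2: syndromes of r = [7, 10, 3, 0, 8] (all sums mod 11).
  S_0 = Σ v_i r_i = 2·7 + 1·10 + 6·3 + 4·0 + 9·8 = 114 ≡ 4.
  S_1 = Σ v_i α_i r_i = 2·4·7 + 1·10·10 + 6·2·3 + 4·1·0 + 9·6·8 = 624 ≡ 8.
  α_i^2 mod 11 = [5, 1, 4, 1, 3].
  S_2 = Σ v_i α_i^2 r_i = 2·5·7 + 1·1·10 + 6·4·3 + 4·1·0 + 9·3·8 = 368 ≡ 5.
  S = (4, 8, 5) ≠ 0, so r is not a codeword (an error is present).
Step 3: locate the error. For a single error e at position i, S_ℓ = v_i·e·α_i^ℓ, so α_err = S_1/S_0.
  S_0^{−1} = 4^{−1} = 3 (mod 11), so α_err = 8·3 = 24 ≡ 2 = α_3. Error position i = 3.
  Consistency check: S_2/S_1 = 5·7 = 35 ≡ 2 = α_err ✓ (single-error assumption holds).
Step 4: error magnitude e = S_0/v_3 = S_0·∏_{j≠3}(α_3 − α_j) = 4·2 = 8 ≡ 8 (mod 11).
Step 5: correct position 3: c_3 = r_3 − e = 3 − 8 ≡ 6 (mod 11). Hence c = [7, 10, 6, 0, 8].
  Check: interpolating c through the α_i gives m(x) = 5 + 6·x (degree < 2) with m(α_i) = c_i for every i, so c is indeed a codeword.


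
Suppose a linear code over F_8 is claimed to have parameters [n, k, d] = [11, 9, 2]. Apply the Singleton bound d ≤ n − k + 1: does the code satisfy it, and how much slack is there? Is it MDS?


Singleton RHS = n − k + 1 = 3, slack = 1, bound satisfied, not MDS.

Singleton bound: d ≤ n − k + 1.
Here n = 11, k = 9, so n − k + 1 = 3.
Given d = 2, check d ≤ 3: YES.
Slack = (n − k + 1) − d = 1.
The code is NOT MDS (slack = 1 > 0).
Description: the claimed parameters are [11, 9, 2]_8; such a code would be non-MDS.


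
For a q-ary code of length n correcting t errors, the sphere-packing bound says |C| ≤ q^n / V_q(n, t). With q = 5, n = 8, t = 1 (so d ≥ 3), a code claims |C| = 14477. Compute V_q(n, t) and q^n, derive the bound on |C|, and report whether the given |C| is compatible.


V_q(n, t) = 33, q^n = 390625, Hamming bound = 11837, |C| = 14477 > bound (violated).

Step 1: Compute V_q(n, t) = Σ_{j=0}^1 C(n, j) (q−1)^j.
  j = 0: C(8,0)·(4)^0 = 1·1 = 1.
  j = 1: C(8,1)·(4)^1 = 8·4 = 32.
  V_q(n, t) = 1 + 32 = 33.
Step 2: q^n = 5^8 = 390625.
Step 3: Hamming bound ⌊q^n / V_q(n,t)⌋ = ⌊390625/33⌋ = 11837.
Step 4: Compare |C| = 14477 to 11837: violated.
The claimed |C| lies above the Hamming bound, so no 5-ary code of length 8 with d ≥ 3 can have 14477 codewords.


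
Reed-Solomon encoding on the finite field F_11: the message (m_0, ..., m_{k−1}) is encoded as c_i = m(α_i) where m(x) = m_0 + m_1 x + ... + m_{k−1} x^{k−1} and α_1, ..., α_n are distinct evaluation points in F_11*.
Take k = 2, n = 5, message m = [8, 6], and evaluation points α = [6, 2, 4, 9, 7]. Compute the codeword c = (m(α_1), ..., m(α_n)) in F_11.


c = [0, 9, 10, 7, 6]

Message polynomial: m(x) = 8 + 6·x (mod 11).
For each evaluation point α_i, compute m(α_i) mod 11:
  α_1 = 6: Horner steps 6 → 0, so m(6) = 0.
  α_2 = 2: Horner steps 6 → 9, so m(2) = 9.
  α_3 = 4: Horner steps 6 → 10, so m(4) = 10.
  α_4 = 9: Horner steps 6 → 7, so m(9) = 7.
  α_5 = 7: Horner steps 6 → 6, so m(7) = 6.
Codeword c = [0, 9, 10, 7, 6] ∈ F_11^5.


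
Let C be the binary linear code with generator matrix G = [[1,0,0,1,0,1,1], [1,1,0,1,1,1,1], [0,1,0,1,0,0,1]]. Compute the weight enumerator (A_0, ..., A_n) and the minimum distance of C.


Weight distribution: A_0 = 1, A_2 = 1, A_3 = 4, A_4 = 1, A_6 = 1. Minimum distance d = 2.

Enumerate all 2^3 = 8 messages m ∈ F_2^3.
For each, compute codeword c = mG in F_2^7, then tally its weight.
  m = 000 → c = 0000000, weight = 0.
  m = 100 → c = 1001011, weight = 4.
  m = 010 → c = 1101111, weight = 6.
  m = 110 → c = 0100100, weight = 2.
  m = 001 → c = 0101001, weight = 3.
  m = 101 → c = 1100010, weight = 3.
  m = 011 → c = 1000110, weight = 3.
  m = 111 → c = 0001101, weight = 3.
Tally weights:
  weight 0: 1 codewords.
  weight 2: 1 codewords.
  weight 3: 4 codewords.
  weight 4: 1 codewords.
  weight 6: 1 codewords.
Minimum distance d = smallest w > 0 with A_w > 0 = 2.
Sanity: Σ A_w = 8 = 2^3 = 8 ✓.


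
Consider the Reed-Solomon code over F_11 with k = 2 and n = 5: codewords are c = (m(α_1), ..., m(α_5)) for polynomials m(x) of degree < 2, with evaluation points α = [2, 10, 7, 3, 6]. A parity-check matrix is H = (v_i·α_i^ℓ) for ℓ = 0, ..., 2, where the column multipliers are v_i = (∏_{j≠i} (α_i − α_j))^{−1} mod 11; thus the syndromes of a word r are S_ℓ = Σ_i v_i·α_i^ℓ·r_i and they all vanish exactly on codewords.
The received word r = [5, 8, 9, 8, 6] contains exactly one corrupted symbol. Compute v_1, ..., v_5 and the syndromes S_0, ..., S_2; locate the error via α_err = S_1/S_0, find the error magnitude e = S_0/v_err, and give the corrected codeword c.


S = (1, 10, 1), error at position 2, error magnitude e = 1, c = [5, 7, 9, 8, 6].

Step 1: column multipliers v_i = (∏_{j≠i}(α_i − α_j))^{−1} mod 11.
  i = 1 (α = 2): (2−10)(2−7)(2−3)(2−6) = (−8)·(−5)·(−1)·(−4) = 160 ≡ 6, so v_1 = 6^{−1} = 2 (mod 11).
  i = 2 (α = 10): (10−2)(10−7)(10−3)(10−6) = 8·3·7·4 = 672 ≡ 1, so v_2 = 1^{−1} = 1 (mod 11).
  i = 3 (α = 7): (7−2)(7−10)(7−3)(7−6) = 5·(−3)·4·1 = −60 ≡ 6, so v_3 = 6^{−1} = 2 (mod 11).
  i = 4 (α = 3): (3−2)(3−10)(3−7)(3−6) = 1·(−7)·(−4)·(−3) = −84 ≡ 4, so v_4 = 4^{−1} = 3 (mod 11).
  i = 5 (α = 6): (6−2)(6−10)(6−7)(6−3) = 4·(−4)·(−1)·3 = 48 ≡ 4, so v_5 = 4^{−1} = 3 (mod 11).
  v = [2, 1, 2, 3, 3].
Step 2: syndromes of r = [5, 8, 9, 8, 6] (all sums mod 11).
  S_0 = Σ v_i r_i = 2·5 + 1·8 + 2·9 + 3·8 + 3·6 = 78 ≡ 1.
  S_1 = Σ v_i α_i r_i = 2·2·5 + 1·10·8 + 2·7·9 + 3·3·8 + 3·6·6 = 406 ≡ 10.
  α_i^2 mod 11 = [4, 1, 5, 9, 3].
  S_2 = Σ v_i α_i^2 r_i = 2·4·5 + 1·1·8 + 2·5·9 + 3·9·8 + 3·3·6 = 408 ≡ 1.
  S = (1, 10, 1) ≠ 0, so r is not a codeword (an error is present).
Step 3: locate the error. For a single error e at position i, S_ℓ = v_i·e·α_i^ℓ, so α_err = S_1/S_0.
  S_0^{−1} = 1^{−1} = 1 (mod 11), so α_err = 10·1 = 10 ≡ 10 = α_2. Error position i = 2.
  Consistency check: S_2/S_1 = 1·10 = 10 ≡ 10 = α_err ✓ (single-error assumption holds).
Step 4: error magnitude e = S_0/v_2 = S_0·∏_{j≠2}(α_2 − α_j) = 1·1 = 1 ≡ 1 (mod 11).
Step 5: correct position 2: c_2 = r_2 − e = 8 − 1 ≡ 7 (mod 11). Hence c = [5, 7, 9, 8, 6].
  Check: interpolating c through the α_i gives m(x) = 10 + 3·x (degree < 2) with m(α_i) = c_i for every i, so c is indeed a codeword.


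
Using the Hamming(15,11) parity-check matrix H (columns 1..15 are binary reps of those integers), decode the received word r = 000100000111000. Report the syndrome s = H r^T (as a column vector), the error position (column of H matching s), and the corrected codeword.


s = (1, 0, 0, 1)^T, error position = 9, corrected codeword c = 000100001111000

Compute s = H r^T mod 2 one row at a time:
  s_1 = 0 + 0 + 1 + 1 + 1 + 0 + 0 + 0 = 3 ≡ 1 (mod 2).
  s_2 = 1 + 0 + 0 + 0 + 1 + 0 + 0 + 0 = 2 ≡ 0 (mod 2).
  s_3 = 0 + 0 + 0 + 0 + 1 + 1 + 0 + 0 = 2 ≡ 0 (mod 2).
  s_4 = 0 + 0 + 0 + 0 + 0 + 1 + 0 + 0 = 1 ≡ 1 (mod 2).
s = (1, 0, 0, 1)^T — this equals column 9 of H (binary 1001), so error is at position 9.
Correct: flip bit 9 of r = 000100000111000 to get c = 000100001111000.


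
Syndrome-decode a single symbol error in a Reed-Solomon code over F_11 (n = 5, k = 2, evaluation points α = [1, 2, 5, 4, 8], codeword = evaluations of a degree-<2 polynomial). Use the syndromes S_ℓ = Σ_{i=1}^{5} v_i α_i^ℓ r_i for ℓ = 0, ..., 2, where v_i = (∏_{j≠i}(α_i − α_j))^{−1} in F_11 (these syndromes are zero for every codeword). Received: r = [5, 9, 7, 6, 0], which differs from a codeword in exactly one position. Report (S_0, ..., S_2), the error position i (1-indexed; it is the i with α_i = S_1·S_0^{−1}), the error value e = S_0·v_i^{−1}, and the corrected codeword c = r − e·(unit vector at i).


S = (1, 5, 3), error at position 3, error magnitude e = 8, c = [5, 9, 10, 6, 0].

Step 1: column multipliers v_i = (∏_{j≠i}(α_i − α_j))^{−1} mod 11.
  i = 1 (α = 1): (1−2)(1−5)(1−4)(1−8) = (−1)·(−4)·(−3)·(−7) = 84 ≡ 7, so v_1 = 7^{−1} = 8 (mod 11).
  i = 2 (α = 2): (2−1)(2−5)(2−4)(2−8) = 1·(−3)·(−2)·(−6) = −36 ≡ 8, so v_2 = 8^{−1} = 7 (mod 11).
  i = 3 (α = 5): (5−1)(5−2)(5−4)(5−8) = 4·3·1·(−3) = −36 ≡ 8, so v_3 = 8^{−1} = 7 (mod 11).
  i = 4 (α = 4): (4−1)(4−2)(4−5)(4−8) = 3·2·(−1)·(−4) = 24 ≡ 2, so v_4 = 2^{−1} = 6 (mod 11).
  i = 5 (α = 8): (8−1)(8−2)(8−5)(8−4) = 7·6·3·4 = 504 ≡ 9, so v_5 = 9^{−1} = 5 (mod 11).
  v = [8, 7, 7, 6, 5].
Step 2: syndromes of r = [5, 9, 7, 6, 0] (all sums mod 11).
  S_0 = Σ v_i r_i = 8·5 + 7·9 + 7·7 + 6·6 + 5·0 = 188 ≡ 1.
  S_1 = Σ v_i α_i r_i = 8·1·5 + 7·2·9 + 7·5·7 + 6·4·6 + 5·8·0 = 555 ≡ 5.
  α_i^2 mod 11 = [1, 4, 3, 5, 9].
  S_2 = Σ v_i α_i^2 r_i = 8·1·5 + 7·4·9 + 7·3·7 + 6·5·6 + 5·9·0 = 619 ≡ 3.
  S = (1, 5, 3) ≠ 0, so r is not a codeword (an error is present).
Step 3: locate the error. For a single error e at position i, S_ℓ = v_i·e·α_i^ℓ, so α_err = S_1/S_0.
  S_0^{−1} = 1^{−1} = 1 (mod 11), so α_err = 5·1 = 5 ≡ 5 = α_3. Error position i = 3.
  Consistency check: S_2/S_1 = 3·9 = 27 ≡ 5 = α_err ✓ (single-error assumption holds).
Step 4: error magnitude e = S_0/v_3 = S_0·∏_{j≠3}(α_3 − α_j) = 1·8 = 8 ≡ 8 (mod 11).
Step 5: correct position 3: c_3 = r_3 − e = 7 − 8 ≡ 10 (mod 11). Hence c = [5, 9, 10, 6, 0].
  Check: interpolating c through the α_i gives m(x) = 1 + 4·x (degree < 2) with m(α_i) = c_i for every i, so c is indeed a codeword.


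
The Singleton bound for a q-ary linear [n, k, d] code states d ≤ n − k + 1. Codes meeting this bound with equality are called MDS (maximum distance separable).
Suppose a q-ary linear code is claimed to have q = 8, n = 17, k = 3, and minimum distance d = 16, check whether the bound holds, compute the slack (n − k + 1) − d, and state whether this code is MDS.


Singleton RHS = n − k + 1 = 15, slack = -1, bound violated (no such code; not MDS).

Singleton bound: d ≤ n − k + 1.
Here n = 17, k = 3, so n − k + 1 = 15.
Given d = 16, check d ≤ 15: NO.
Slack = (n − k + 1) − d = -1.
The slack is negative: d = 16 exceeds n − k + 1 = 15 by 1, so the Singleton bound is violated and no linear [17, 3, 16]_8 code can exist. In particular it is not MDS (MDS requires d = n − k + 1 exactly).
Description: the claimed parameters are [17, 3, 16]_8; such a code would be impossible (violates the Singleton bound).


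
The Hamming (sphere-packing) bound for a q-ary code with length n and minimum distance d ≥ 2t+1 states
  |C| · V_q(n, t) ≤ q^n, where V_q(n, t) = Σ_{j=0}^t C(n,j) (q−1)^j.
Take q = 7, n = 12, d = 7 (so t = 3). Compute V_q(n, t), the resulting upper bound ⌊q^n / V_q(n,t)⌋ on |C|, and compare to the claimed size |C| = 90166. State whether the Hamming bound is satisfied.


V_q(n, t) = 49969, q^n = 13841287201, Hamming bound = 276997, |C| = 90166 ≤ bound (satisfied).

Step 1: Compute V_q(n, t) = Σ_{j=0}^3 C(n, j) (q−1)^j.
  j = 0: C(12,0)·(6)^0 = 1·1 = 1.
  j = 1: C(12,1)·(6)^1 = 12·6 = 72.
  j = 2: C(12,2)·(6)^2 = 66·36 = 2376.
  j = 3: C(12,3)·(6)^3 = 220·216 = 47520.
  V_q(n, t) = 1 + 72 + 2376 + 47520 = 49969.
Step 2: q^n = 7^12 = 13841287201.
Step 3: Hamming bound ⌊q^n / V_q(n,t)⌋ = ⌊13841287201/49969⌋ = 276997.
Step 4: Compare |C| = 90166 to 276997: satisfied.
The claimed |C| lies below the Hamming bound.


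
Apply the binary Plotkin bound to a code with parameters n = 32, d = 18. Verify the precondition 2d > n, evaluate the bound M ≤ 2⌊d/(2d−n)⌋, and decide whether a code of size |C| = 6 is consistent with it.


Plotkin bound M ≤ 8; given |C| = 6 ≤ bound (satisfied).

Check applicability: 2d = 36, n = 32.
2d − n = 4 > 0, so Plotkin applies.
Compute d/(2d−n) = 18/4 ≈ 4.5000.
⌊d/(2d−n)⌋ = 4.
Plotkin bound: M ≤ 2·4 = 8.
Given |C| = 6, check: satisfied.
This |C| is below the Plotkin bound.


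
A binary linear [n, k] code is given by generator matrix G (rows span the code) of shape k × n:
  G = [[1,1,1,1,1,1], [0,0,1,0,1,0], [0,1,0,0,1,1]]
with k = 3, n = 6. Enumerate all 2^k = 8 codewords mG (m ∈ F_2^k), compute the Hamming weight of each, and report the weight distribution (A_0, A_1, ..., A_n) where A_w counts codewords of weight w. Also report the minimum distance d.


Weight distribution: A_0 = 1, A_2 = 1, A_3 = 4, A_4 = 1, A_6 = 1. Minimum distance d = 2.

Enumerate all 2^3 = 8 messages m ∈ F_2^3.
For each, compute codeword c = mG in F_2^6, then tally its weight.
  m = 000 → c = 000000, weight = 0.
  m = 100 → c = 111111, weight = 6.
  m = 010 → c = 001010, weight = 2.
  m = 110 → c = 110101, weight = 4.
  m = 001 → c = 010011, weight = 3.
  m = 101 → c = 101100, weight = 3.
  m = 011 → c = 011001, weight = 3.
  m = 111 → c = 100110, weight = 3.
Tally weights:
  weight 0: 1 codewords.
  weight 2: 1 codewords.
  weight 3: 4 codewords.
  weight 4: 1 codewords.
  weight 6: 1 codewords.
Minimum distance d = smallest w > 0 with A_w > 0 = 2.
Sanity: Σ A_w = 8 = 2^3 = 8 ✓.


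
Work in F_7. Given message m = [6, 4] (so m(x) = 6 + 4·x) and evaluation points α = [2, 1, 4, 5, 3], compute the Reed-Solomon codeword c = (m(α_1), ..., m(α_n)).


c = [0, 3, 1, 5, 4]

Message polynomial: m(x) = 6 + 4·x (mod 7).
For each evaluation point α_i, compute m(α_i) mod 7:
  α_1 = 2: Horner steps 4 → 0, so m(2) = 0.
  α_2 = 1: Horner steps 4 → 3, so m(1) = 3.
  α_3 = 4: Horner steps 4 → 1, so m(4) = 1.
  α_4 = 5: Horner steps 4 → 5, so m(5) = 5.
  α_5 = 3: Horner steps 4 → 4, so m(3) = 4.
Codeword c = [0, 3, 1, 5, 4] ∈ F_7^5.


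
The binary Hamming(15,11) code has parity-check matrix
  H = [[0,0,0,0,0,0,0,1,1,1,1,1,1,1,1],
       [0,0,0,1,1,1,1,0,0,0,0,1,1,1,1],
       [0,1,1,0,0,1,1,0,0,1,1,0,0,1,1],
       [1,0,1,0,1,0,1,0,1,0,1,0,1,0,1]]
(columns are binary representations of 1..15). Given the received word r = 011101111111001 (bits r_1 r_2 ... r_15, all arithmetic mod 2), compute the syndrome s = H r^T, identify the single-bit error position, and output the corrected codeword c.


s = (0, 1, 1, 1)^T, error position = 7, corrected codeword c = 011101011111001

Compute s = H r^T mod 2 one row at a time:
  s_1 = 1 + 1 + 1 + 1 + 1 + 0 + 0 + 1 = 6 ≡ 0 (mod 2).
  s_2 = 1 + 0 + 1 + 1 + 1 + 0 + 0 + 1 = 5 ≡ 1 (mod 2).
  s_3 = 1 + 1 + 1 + 1 + 1 + 1 + 0 + 1 = 7 ≡ 1 (mod 2).
  s_4 = 0 + 1 + 0 + 1 + 1 + 1 + 0 + 1 = 5 ≡ 1 (mod 2).
s = (0, 1, 1, 1)^T — this equals column 7 of H (binary 0111), so error is at position 7.
Correct: flip bit 7 of r = 011101111111001 to get c = 011101011111001.


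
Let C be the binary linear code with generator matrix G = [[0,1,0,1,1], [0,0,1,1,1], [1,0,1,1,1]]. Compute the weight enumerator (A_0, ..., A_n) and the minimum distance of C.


Weight distribution: A_0 = 1, A_1 = 1, A_2 = 1, A_3 = 3, A_4 = 2. Minimum distance d = 1.

Enumerate all 2^3 = 8 messages m ∈ F_2^3.
For each, compute codeword c = mG in F_2^5, then tally its weight.
  m = 000 → c = 00000, weight = 0.
  m = 100 → c = 01011, weight = 3.
  m = 010 → c = 00111, weight = 3.
  m = 110 → c = 01100, weight = 2.
  m = 001 → c = 10111, weight = 4.
  m = 101 → c = 11100, weight = 3.
  m = 011 → c = 10000, weight = 1.
  m = 111 → c = 11011, weight = 4.
Tally weights:
  weight 0: 1 codewords.
  weight 1: 1 codewords.
  weight 2: 1 codewords.
  weight 3: 3 codewords.
  weight 4: 2 codewords.
Minimum distance d = smallest w > 0 with A_w > 0 = 1.
Sanity: Σ A_w = 8 = 2^3 = 8 ✓.


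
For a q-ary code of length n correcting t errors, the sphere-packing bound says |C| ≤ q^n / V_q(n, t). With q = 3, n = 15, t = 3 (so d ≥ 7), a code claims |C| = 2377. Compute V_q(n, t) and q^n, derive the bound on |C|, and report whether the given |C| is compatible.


V_q(n, t) = 4091, q^n = 14348907, Hamming bound = 3507, |C| = 2377 ≤ bound (satisfied).

Step 1: Compute V_q(n, t) = Σ_{j=0}^3 C(n, j) (q−1)^j.
  j = 0: C(15,0)·(2)^0 = 1·1 = 1.
  j = 1: C(15,1)·(2)^1 = 15·2 = 30.
  j = 2: C(15,2)·(2)^2 = 105·4 = 420.
  j = 3: C(15,3)·(2)^3 = 455·8 = 3640.
  V_q(n, t) = 1 + 30 + 420 + 3640 = 4091.
Step 2: q^n = 3^15 = 14348907.
Step 3: Hamming bound ⌊q^n / V_q(n,t)⌋ = ⌊14348907/4091⌋ = 3507.
Step 4: Compare |C| = 2377 to 3507: satisfied.
The claimed |C| lies below the Hamming bound.


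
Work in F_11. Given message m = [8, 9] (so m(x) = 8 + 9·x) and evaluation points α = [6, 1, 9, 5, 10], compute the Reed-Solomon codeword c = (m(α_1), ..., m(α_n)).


c = [7, 6, 1, 9, 10]

Message polynomial: m(x) = 8 + 9·x (mod 11).
For each evaluation point α_i, compute m(α_i) mod 11:
  α_1 = 6: Horner steps 9 → 7, so m(6) = 7.
  α_2 = 1: Horner steps 9 → 6, so m(1) = 6.
  α_3 = 9: Horner steps 9 → 1, so m(9) = 1.
  α_4 = 5: Horner steps 9 → 9, so m(5) = 9.
  α_5 = 10: Horner steps 9 → 10, so m(10) = 10.
Codeword c = [7, 6, 1, 9, 10] ∈ F_11^5.


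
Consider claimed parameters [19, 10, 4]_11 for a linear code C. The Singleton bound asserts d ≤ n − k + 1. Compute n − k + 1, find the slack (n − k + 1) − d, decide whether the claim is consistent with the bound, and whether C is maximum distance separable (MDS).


Singleton RHS = n − k + 1 = 10, slack = 6, bound satisfied, not MDS.

Singleton bound: d ≤ n − k + 1.
Here n = 19, k = 10, so n − k + 1 = 10.
Given d = 4, check d ≤ 10: YES.
Slack = (n − k + 1) − d = 6.
The code is NOT MDS (slack = 6 > 0).
Description: the claimed parameters are [19, 10, 4]_11; such a code would be non-MDS.


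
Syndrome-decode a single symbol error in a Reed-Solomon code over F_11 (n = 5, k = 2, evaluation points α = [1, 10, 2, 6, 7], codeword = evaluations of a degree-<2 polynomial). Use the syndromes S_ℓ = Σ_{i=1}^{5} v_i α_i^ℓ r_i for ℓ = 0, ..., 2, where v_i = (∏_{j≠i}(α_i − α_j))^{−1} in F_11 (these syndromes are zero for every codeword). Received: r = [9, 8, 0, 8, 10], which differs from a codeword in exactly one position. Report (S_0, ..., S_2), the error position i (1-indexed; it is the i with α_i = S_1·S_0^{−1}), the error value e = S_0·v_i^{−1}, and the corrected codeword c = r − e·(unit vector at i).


S = (6, 5, 6), error at position 2, error magnitude e = 3, c = [9, 5, 0, 8, 10].

Step 1: column multipliers v_i = (∏_{j≠i}(α_i − α_j))^{−1} mod 11.
  i = 1 (α = 1): (1−10)(1−2)(1−6)(1−7) = (−9)·(−1)·(−5)·(−6) = 270 ≡ 6, so v_1 = 6^{−1} = 2 (mod 11).
  i = 2 (α = 10): (10−1)(10−2)(10−6)(10−7) = 9·8·4·3 = 864 ≡ 6, so v_2 = 6^{−1} = 2 (mod 11).
  i = 3 (α = 2): (2−1)(2−10)(2−6)(2−7) = 1·(−8)·(−4)·(−5) = −160 ≡ 5, so v_3 = 5^{−1} = 9 (mod 11).
  i = 4 (α = 6): (6−1)(6−10)(6−2)(6−7) = 5·(−4)·4·(−1) = 80 ≡ 3, so v_4 = 3^{−1} = 4 (mod 11).
  i = 5 (α = 7): (7−1)(7−10)(7−2)(7−6) = 6·(−3)·5·1 = −90 ≡ 9, so v_5 = 9^{−1} = 5 (mod 11).
  v = [2, 2, 9, 4, 5].
Step 2: syndromes of r = [9, 8, 0, 8, 10] (all sums mod 11).
  S_0 = Σ v_i r_i = 2·9 + 2·8 + 9·0 + 4·8 + 5·10 = 116 ≡ 6.
  S_1 = Σ v_i α_i r_i = 2·1·9 + 2·10·8 + 9·2·0 + 4·6·8 + 5·7·10 = 720 ≡ 5.
  α_i^2 mod 11 = [1, 1, 4, 3, 5].
  S_2 = Σ v_i α_i^2 r_i = 2·1·9 + 2·1·8 + 9·4·0 + 4·3·8 + 5·5·10 = 380 ≡ 6.
  S = (6, 5, 6) ≠ 0, so r is not a codeword (an error is present).
Step 3: locate the error. For a single error e at position i, S_ℓ = v_i·e·α_i^ℓ, so α_err = S_1/S_0.
  S_0^{−1} = 6^{−1} = 2 (mod 11), so α_err = 5·2 = 10 ≡ 10 = α_2. Error position i = 2.
  Consistency check: S_2/S_1 = 6·9 = 54 ≡ 10 = α_err ✓ (single-error assumption holds).
Step 4: error magnitude e = S_0/v_2 = S_0·∏_{j≠2}(α_2 − α_j) = 6·6 = 36 ≡ 3 (mod 11).
Step 5: correct position 2: c_2 = r_2 − e = 8 − 3 ≡ 5 (mod 11). Hence c = [9, 5, 0, 8, 10].
  Check: interpolating c through the α_i gives m(x) = 7 + 2·x (degree < 2) with m(α_i) = c_i for every i, so c is indeed a codeword.


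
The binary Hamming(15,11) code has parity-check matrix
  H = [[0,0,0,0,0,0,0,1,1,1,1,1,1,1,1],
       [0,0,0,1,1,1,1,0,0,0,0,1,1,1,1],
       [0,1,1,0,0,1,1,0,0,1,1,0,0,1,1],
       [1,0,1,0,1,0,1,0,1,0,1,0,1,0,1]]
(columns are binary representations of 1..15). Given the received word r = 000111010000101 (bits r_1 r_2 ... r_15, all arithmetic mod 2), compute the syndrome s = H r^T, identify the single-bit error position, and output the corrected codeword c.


s = (1, 1, 0, 1)^T, error position = 13, corrected codeword c = 000111010000001

Compute s = H r^T mod 2 one row at a time:
  s_1 = 1 + 0 + 0 + 0 + 0 + 1 + 0 + 1 = 3 ≡ 1 (mod 2).
  s_2 = 1 + 1 + 1 + 0 + 0 + 1 + 0 + 1 = 5 ≡ 1 (mod 2).
  s_3 = 0 + 0 + 1 + 0 + 0 + 0 + 0 + 1 = 2 ≡ 0 (mod 2).
  s_4 = 0 + 0 + 1 + 0 + 0 + 0 + 1 + 1 = 3 ≡ 1 (mod 2).
s = (1, 1, 0, 1)^T — this equals column 13 of H (binary 1101), so error is at position 13.
Correct: flip bit 13 of r = 000111010000101 to get c = 000111010000001.


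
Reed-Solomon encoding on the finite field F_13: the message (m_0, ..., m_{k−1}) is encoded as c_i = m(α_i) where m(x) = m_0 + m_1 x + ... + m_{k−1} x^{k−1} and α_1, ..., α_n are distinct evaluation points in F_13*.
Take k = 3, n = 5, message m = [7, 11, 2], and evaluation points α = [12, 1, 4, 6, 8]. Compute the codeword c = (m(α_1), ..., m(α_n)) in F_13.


c = [11, 7, 5, 2, 2]

Message polynomial: m(x) = 7 + 11·x + 2·x^2 (mod 13).
For each evaluation point α_i, compute m(α_i) mod 13:
  α_1 = 12: Horner steps 2 → 9 → 11, so m(12) = 11.
  α_2 = 1: Horner steps 2 → 0 → 7, so m(1) = 7.
  α_3 = 4: Horner steps 2 → 6 → 5, so m(4) = 5.
  α_4 = 6: Horner steps 2 → 10 → 2, so m(6) = 2.
  α_5 = 8: Horner steps 2 → 1 → 2, so m(8) = 2.
Codeword c = [11, 7, 5, 2, 2] ∈ F_13^5.


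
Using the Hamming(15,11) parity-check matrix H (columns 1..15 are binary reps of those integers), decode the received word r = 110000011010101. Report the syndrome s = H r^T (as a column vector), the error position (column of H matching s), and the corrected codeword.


s = (1, 0, 1, 1)^T, error position = 11, corrected codeword c = 110000011000101

Compute s = H r^T mod 2 one row at a time:
  s_1 = 1 + 1 + 0 + 1 + 0 + 1 + 0 + 1 = 5 ≡ 1 (mod 2).
  s_2 = 0 + 0 + 0 + 0 + 0 + 1 + 0 + 1 = 2 ≡ 0 (mod 2).
  s_3 = 1 + 0 + 0 + 0 + 0 + 1 + 0 + 1 = 3 ≡ 1 (mod 2).
  s_4 = 1 + 0 + 0 + 0 + 1 + 1 + 1 + 1 = 5 ≡ 1 (mod 2).
s = (1, 0, 1, 1)^T — this equals column 11 of H (binary 1011), so error is at position 11.
Correct: flip bit 11 of r = 110000011010101 to get c = 110000011000101.


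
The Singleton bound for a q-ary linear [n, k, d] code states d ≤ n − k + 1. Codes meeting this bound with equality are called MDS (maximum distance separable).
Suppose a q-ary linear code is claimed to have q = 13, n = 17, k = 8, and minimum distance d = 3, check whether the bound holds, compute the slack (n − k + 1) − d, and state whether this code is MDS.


Singleton RHS = n − k + 1 = 10, slack = 7, bound satisfied, not MDS.

Singleton bound: d ≤ n − k + 1.
Here n = 17, k = 8, so n − k + 1 = 10.
Given d = 3, check d ≤ 10: YES.
Slack = (n − k + 1) − d = 7.
The code is NOT MDS (slack = 7 > 0).
Description: the claimed parameters are [17, 8, 3]_13; such a code would be non-MDS.


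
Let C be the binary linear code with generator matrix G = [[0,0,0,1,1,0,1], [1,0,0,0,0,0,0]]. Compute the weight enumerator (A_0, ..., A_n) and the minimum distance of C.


Weight distribution: A_0 = 1, A_1 = 1, A_3 = 1, A_4 = 1. Minimum distance d = 1.

Enumerate all 2^2 = 4 messages m ∈ F_2^2.
For each, compute codeword c = mG in F_2^7, then tally its weight.
  m = 00 → c = 0000000, weight = 0.
  m = 10 → c = 0001101, weight = 3.
  m = 01 → c = 1000000, weight = 1.
  m = 11 → c = 1001101, weight = 4.
Tally weights:
  weight 0: 1 codewords.
  weight 1: 1 codewords.
  weight 3: 1 codewords.
  weight 4: 1 codewords.
Minimum distance d = smallest w > 0 with A_w > 0 = 1.
Sanity: Σ A_w = 4 = 2^2 = 4 ✓.


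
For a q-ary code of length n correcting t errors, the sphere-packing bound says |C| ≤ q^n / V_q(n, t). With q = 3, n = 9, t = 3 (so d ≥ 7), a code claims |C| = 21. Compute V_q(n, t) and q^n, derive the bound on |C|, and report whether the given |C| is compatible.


V_q(n, t) = 835, q^n = 19683, Hamming bound = 23, |C| = 21 ≤ bound (satisfied).

Step 1: Compute V_q(n, t) = Σ_{j=0}^3 C(n, j) (q−1)^j.
  j = 0: C(9,0)·(2)^0 = 1·1 = 1.
  j = 1: C(9,1)·(2)^1 = 9·2 = 18.
  j = 2: C(9,2)·(2)^2 = 36·4 = 144.
  j = 3: C(9,3)·(2)^3 = 84·8 = 672.
  V_q(n, t) = 1 + 18 + 144 + 672 = 835.
Step 2: q^n = 3^9 = 19683.
Step 3: Hamming bound ⌊q^n / V_q(n,t)⌋ = ⌊19683/835⌋ = 23.
Step 4: Compare |C| = 21 to 23: satisfied.
The claimed |C| lies below the Hamming bound.


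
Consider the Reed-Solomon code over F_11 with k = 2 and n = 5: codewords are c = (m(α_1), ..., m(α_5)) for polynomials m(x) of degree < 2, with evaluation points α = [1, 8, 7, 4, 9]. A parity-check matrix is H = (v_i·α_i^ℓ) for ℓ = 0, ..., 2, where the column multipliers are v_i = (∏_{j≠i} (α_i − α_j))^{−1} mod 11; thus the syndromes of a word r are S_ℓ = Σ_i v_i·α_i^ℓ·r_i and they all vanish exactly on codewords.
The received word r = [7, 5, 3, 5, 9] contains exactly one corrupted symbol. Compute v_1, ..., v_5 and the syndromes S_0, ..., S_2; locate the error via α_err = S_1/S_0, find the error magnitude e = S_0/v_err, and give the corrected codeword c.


S = (2, 5, 7), error at position 2, error magnitude e = 10, c = [7, 6, 3, 5, 9].

Step 1: column multipliers v_i = (∏_{j≠i}(α_i − α_j))^{−1} mod 11.
  i = 1 (α = 1): (1−8)(1−7)(1−4)(1−9) = (−7)·(−6)·(−3)·(−8) = 1008 ≡ 7, so v_1 = 7^{−1} = 8 (mod 11).
  i = 2 (α = 8): (8−1)(8−7)(8−4)(8−9) = 7·1·4·(−1) = −28 ≡ 5, so v_2 = 5^{−1} = 9 (mod 11).
  i = 3 (α = 7): (7−1)(7−8)(7−4)(7−9) = 6·(−1)·3·(−2) = 36 ≡ 3, so v_3 = 3^{−1} = 4 (mod 11).
  i = 4 (α = 4): (4−1)(4−8)(4−7)(4−9) = 3·(−4)·(−3)·(−5) = −180 ≡ 7, so v_4 = 7^{−1} = 8 (mod 11).
  i = 5 (α = 9): (9−1)(9−8)(9−7)(9−4) = 8·1·2·5 = 80 ≡ 3, so v_5 = 3^{−1} = 4 (mod 11).
  v = [8, 9, 4, 8, 4].
Step 2: syndromes of r = [7, 5, 3, 5, 9] (all sums mod 11).
  S_0 = Σ v_i r_i = 8·7 + 9·5 + 4·3 + 8·5 + 4·9 = 189 ≡ 2.
  S_1 = Σ v_i α_i r_i = 8·1·7 + 9·8·5 + 4·7·3 + 8·4·5 + 4·9·9 = 984 ≡ 5.
  α_i^2 mod 11 = [1, 9, 5, 5, 4].
  S_2 = Σ v_i α_i^2 r_i = 8·1·7 + 9·9·5 + 4·5·3 + 8·5·5 + 4·4·9 = 865 ≡ 7.
  S = (2, 5, 7) ≠ 0, so r is not a codeword (an error is present).
Step 3: locate the error. For a single error e at position i, S_ℓ = v_i·e·α_i^ℓ, so α_err = S_1/S_0.
  S_0^{−1} = 2^{−1} = 6 (mod 11), so α_err = 5·6 = 30 ≡ 8 = α_2. Error position i = 2.
  Consistency check: S_2/S_1 = 7·9 = 63 ≡ 8 = α_err ✓ (single-error assumption holds).
Step 4: error magnitude e = S_0/v_2 = S_0·∏_{j≠2}(α_2 − α_j) = 2·5 = 10 ≡ 10 (mod 11).
Step 5: correct position 2: c_2 = r_2 − e = 5 − 10 ≡ 6 (mod 11). Hence c = [7, 6, 3, 5, 9].
  Check: interpolating c through the α_i gives m(x) = 4 + 3·x (degree < 2) with m(α_i) = c_i for every i, so c is indeed a codeword.


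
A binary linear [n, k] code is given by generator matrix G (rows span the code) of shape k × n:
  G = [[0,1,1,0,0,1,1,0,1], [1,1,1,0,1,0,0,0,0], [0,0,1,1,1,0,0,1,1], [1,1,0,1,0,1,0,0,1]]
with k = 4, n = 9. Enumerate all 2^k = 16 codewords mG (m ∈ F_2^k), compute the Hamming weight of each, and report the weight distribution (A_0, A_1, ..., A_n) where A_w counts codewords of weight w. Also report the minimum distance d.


Weight distribution: A_0 = 1, A_2 = 1, A_4 = 3, A_5 = 8, A_6 = 3. Minimum distance d = 2.

Enumerate all 2^4 = 16 messages m ∈ F_2^4.
For each, compute codeword c = mG in F_2^9, then tally its weight.
  m = 0000 → c = 000000000, weight = 0.
  m = 1000 → c = 011001101, weight = 5.
  m = 0100 → c = 111010000, weight = 4.
  m = 1100 → c = 100011101, weight = 5.
  m = 0010 → c = 001110011, weight = 5.
  m = 1010 → c = 010111110, weight = 6.
  m = 0110 → c = 110100011, weight = 5.
  m = 1110 → c = 101101110, weight = 6.
  m = 0001 → c = 110101001, weight = 5.
  m = 1001 → c = 101100100, weight = 4.
  m = 0101 → c = 001111001, weight = 5.
  m = 1101 → c = 010110100, weight = 4.
  m = 0011 → c = 111011010, weight = 6.
  m = 1011 → c = 100010111, weight = 5.
  m = 0111 → c = 000001010, weight = 2.
  m = 1111 → c = 011000111, weight = 5.
Tally weights:
  weight 0: 1 codewords.
  weight 2: 1 codewords.
  weight 4: 3 codewords.
  weight 5: 8 codewords.
  weight 6: 3 codewords.
Minimum distance d = smallest w > 0 with A_w > 0 = 2.
Sanity: Σ A_w = 16 = 2^4 = 16 ✓.


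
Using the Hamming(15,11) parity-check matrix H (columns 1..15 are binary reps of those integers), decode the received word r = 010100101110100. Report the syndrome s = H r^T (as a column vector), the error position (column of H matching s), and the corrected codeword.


s = (0, 1, 0, 0)^T, error position = 4, corrected codeword c = 010000101110100

Compute s = H r^T mod 2 one row at a time:
  s_1 = 0 + 1 + 1 + 1 + 0 + 1 + 0 + 0 = 4 ≡ 0 (mod 2).
  s_2 = 1 + 0 + 0 + 1 + 0 + 1 + 0 + 0 = 3 ≡ 1 (mod 2).
  s_3 = 1 + 0 + 0 + 1 + 1 + 1 + 0 + 0 = 4 ≡ 0 (mod 2).
  s_4 = 0 + 0 + 0 + 1 + 1 + 1 + 1 + 0 = 4 ≡ 0 (mod 2).
s = (0, 1, 0, 0)^T — this equals column 4 of H (binary 0100), so error is at position 4.
Correct: flip bit 4 of r = 010100101110100 to get c = 010000101110100.


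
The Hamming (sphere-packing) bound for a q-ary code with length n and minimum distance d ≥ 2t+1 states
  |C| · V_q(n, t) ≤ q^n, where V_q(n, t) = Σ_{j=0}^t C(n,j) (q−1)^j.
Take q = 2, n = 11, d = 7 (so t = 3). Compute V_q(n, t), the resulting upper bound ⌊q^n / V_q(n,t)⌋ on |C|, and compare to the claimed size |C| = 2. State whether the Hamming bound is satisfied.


V_q(n, t) = 232, q^n = 2048, Hamming bound = 8, |C| = 2 ≤ bound (satisfied).

Step 1: Compute V_q(n, t) = Σ_{j=0}^3 C(n, j) (q−1)^j.
  j = 0: C(11,0)·(1)^0 = 1·1 = 1.
  j = 1: C(11,1)·(1)^1 = 11·1 = 11.
  j = 2: C(11,2)·(1)^2 = 55·1 = 55.
  j = 3: C(11,3)·(1)^3 = 165·1 = 165.
  V_q(n, t) = 1 + 11 + 55 + 165 = 232.
Step 2: q^n = 2^11 = 2048.
Step 3: Hamming bound ⌊q^n / V_q(n,t)⌋ = ⌊2048/232⌋ = 8.
Step 4: Compare |C| = 2 to 8: satisfied.
The claimed |C| lies below the Hamming bound.


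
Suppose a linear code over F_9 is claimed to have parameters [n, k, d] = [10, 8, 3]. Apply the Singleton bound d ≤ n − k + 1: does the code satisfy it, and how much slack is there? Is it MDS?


Singleton RHS = n − k + 1 = 3, slack = 0, bound satisfied, MDS.

Singleton bound: d ≤ n − k + 1.
Here n = 10, k = 8, so n − k + 1 = 3.
Given d = 3, check d ≤ 3: YES.
Slack = (n − k + 1) − d = 0.
The code is MDS (slack = 0).
Description: the claimed parameters are [10, 8, 3]_9; such a code would be MDS (meets Singleton bound).


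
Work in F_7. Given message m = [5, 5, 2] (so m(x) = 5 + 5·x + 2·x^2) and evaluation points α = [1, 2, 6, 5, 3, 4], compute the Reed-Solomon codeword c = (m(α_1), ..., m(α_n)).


c = [5, 2, 2, 3, 3, 1]

Message polynomial: m(x) = 5 + 5·x + 2·x^2 (mod 7).
For each evaluation point α_i, compute m(α_i) mod 7:
  α_1 = 1: Horner steps 2 → 0 → 5, so m(1) = 5.
  α_2 = 2: Horner steps 2 → 2 → 2, so m(2) = 2.
  α_3 = 6: Horner steps 2 → 3 → 2, so m(6) = 2.
  α_4 = 5: Horner steps 2 → 1 → 3, so m(5) = 3.
  α_5 = 3: Horner steps 2 → 4 → 3, so m(3) = 3.
  α_6 = 4: Horner steps 2 → 6 → 1, so m(4) = 1.
Codeword c = [5, 2, 2, 3, 3, 1] ∈ F_7^6.


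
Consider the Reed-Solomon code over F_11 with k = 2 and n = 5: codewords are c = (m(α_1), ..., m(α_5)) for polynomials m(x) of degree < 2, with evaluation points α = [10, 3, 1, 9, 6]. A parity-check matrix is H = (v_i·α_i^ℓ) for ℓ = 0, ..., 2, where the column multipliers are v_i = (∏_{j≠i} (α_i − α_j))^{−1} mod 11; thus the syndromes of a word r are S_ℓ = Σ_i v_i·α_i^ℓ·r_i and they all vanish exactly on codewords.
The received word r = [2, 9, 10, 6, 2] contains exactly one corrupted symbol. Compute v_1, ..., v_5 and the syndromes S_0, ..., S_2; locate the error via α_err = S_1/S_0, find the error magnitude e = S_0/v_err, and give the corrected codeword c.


S = (9, 2, 9), error at position 1, error magnitude e = 2, c = [0, 9, 10, 6, 2].

Step 1: column multipliers v_i = (∏_{j≠i}(α_i − α_j))^{−1} mod 11.
  i = 1 (α = 10): (10−3)(10−1)(10−9)(10−6) = 7·9·1·4 = 252 ≡ 10, so v_1 = 10^{−1} = 10 (mod 11).
  i = 2 (α = 3): (3−10)(3−1)(3−9)(3−6) = (−7)·2·(−6)·(−3) = −252 ≡ 1, so v_2 = 1^{−1} = 1 (mod 11).
  i = 3 (α = 1): (1−10)(1−3)(1−9)(1−6) = (−9)·(−2)·(−8)·(−5) = 720 ≡ 5, so v_3 = 5^{−1} = 9 (mod 11).
  i = 4 (α = 9): (9−10)(9−3)(9−1)(9−6) = (−1)·6·8·3 = −144 ≡ 10, so v_4 = 10^{−1} = 10 (mod 11).
  i = 5 (α = 6): (6−10)(6−3)(6−1)(6−9) = (−4)·3·5·(−3) = 180 ≡ 4, so v_5 = 4^{−1} = 3 (mod 11).
  v = [10, 1, 9, 10, 3].
Step 2: syndromes of r = [2, 9, 10, 6, 2] (all sums mod 11).
  S_0 = Σ v_i r_i = 10·2 + 1·9 + 9·10 + 10·6 + 3·2 = 185 ≡ 9.
  S_1 = Σ v_i α_i r_i = 10·10·2 + 1·3·9 + 9·1·10 + 10·9·6 + 3·6·2 = 893 ≡ 2.
  α_i^2 mod 11 = [1, 9, 1, 4, 3].
  S_2 = Σ v_i α_i^2 r_i = 10·1·2 + 1·9·9 + 9·1·10 + 10·4·6 + 3·3·2 = 449 ≡ 9.
  S = (9, 2, 9) ≠ 0, so r is not a codeword (an error is present).
Step 3: locate the error. For a single error e at position i, S_ℓ = v_i·e·α_i^ℓ, so α_err = S_1/S_0.
  S_0^{−1} = 9^{−1} = 5 (mod 11), so α_err = 2·5 = 10 ≡ 10 = α_1. Error position i = 1.
  Consistency check: S_2/S_1 = 9·6 = 54 ≡ 10 = α_err ✓ (single-error assumption holds).
Step 4: error magnitude e = S_0/v_1 = S_0·∏_{j≠1}(α_1 − α_j) = 9·10 = 90 ≡ 2 (mod 11).
Step 5: correct position 1: c_1 = r_1 − e = 2 − 2 ≡ 0 (mod 11). Hence c = [0, 9, 10, 6, 2].
  Check: interpolating c through the α_i gives m(x) = 5 + 5·x (degree < 2) with m(α_i) = c_i for every i, so c is indeed a codeword.
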